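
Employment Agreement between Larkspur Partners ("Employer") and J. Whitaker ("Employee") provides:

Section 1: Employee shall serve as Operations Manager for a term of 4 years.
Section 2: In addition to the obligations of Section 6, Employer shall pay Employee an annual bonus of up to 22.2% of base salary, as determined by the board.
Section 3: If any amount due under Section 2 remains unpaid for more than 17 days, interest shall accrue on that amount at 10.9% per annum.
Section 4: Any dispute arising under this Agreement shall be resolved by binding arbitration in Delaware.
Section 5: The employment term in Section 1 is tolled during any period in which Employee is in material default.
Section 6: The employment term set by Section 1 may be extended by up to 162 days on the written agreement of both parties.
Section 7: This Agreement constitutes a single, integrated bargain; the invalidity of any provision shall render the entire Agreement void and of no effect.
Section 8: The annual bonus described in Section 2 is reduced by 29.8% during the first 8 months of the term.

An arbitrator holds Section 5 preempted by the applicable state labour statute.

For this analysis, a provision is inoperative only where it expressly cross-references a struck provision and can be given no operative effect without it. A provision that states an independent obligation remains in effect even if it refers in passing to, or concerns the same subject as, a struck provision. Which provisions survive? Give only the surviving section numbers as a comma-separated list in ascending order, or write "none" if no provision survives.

none

Section 5 is struck. Nothing else in the Agreement is defined by reference to Section 5. Section 7 provides that the Agreement is not severable, so the invalidity of any one provision voids the entire Agreement. No provision of the Agreement survives.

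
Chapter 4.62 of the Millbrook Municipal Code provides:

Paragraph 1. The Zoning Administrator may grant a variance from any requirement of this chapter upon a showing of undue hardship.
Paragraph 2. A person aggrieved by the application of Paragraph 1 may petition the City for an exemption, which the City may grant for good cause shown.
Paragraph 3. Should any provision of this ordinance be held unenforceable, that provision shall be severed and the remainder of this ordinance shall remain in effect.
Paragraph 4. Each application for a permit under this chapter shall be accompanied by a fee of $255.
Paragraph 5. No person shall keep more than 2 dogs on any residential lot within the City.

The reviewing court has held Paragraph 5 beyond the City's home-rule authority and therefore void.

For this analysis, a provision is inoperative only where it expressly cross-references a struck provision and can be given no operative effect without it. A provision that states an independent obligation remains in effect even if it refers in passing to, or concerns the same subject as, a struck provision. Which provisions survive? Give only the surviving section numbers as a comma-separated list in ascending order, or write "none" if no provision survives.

Paragraph 5 is struck. Nothing else in the ordinance is defined by reference to Paragraph 5. Under the severability clause in Paragraph 3, the remaining provisions continue in force. The provisions still in force are Paragraph 1, Paragraph 2, Paragraph 3, and Paragraph 4.

1, 2, 3, 4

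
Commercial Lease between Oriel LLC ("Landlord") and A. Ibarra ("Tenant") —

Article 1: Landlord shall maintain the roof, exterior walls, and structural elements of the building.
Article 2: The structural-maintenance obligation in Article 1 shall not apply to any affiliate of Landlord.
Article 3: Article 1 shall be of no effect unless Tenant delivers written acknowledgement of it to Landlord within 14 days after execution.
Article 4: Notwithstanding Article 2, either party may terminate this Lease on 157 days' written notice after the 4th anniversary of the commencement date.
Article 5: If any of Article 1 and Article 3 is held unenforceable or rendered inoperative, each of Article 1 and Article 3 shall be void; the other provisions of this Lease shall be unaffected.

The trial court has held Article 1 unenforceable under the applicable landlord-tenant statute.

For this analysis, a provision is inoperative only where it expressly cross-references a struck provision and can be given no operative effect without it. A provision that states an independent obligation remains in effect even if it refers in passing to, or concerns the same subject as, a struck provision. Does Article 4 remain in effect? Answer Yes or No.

Article 1 is struck. Article 2 operates only by reference to Article 1, so it falls with Article 1. The only function of Article 3 is the acknowledgement condition for Article 1, so it cannot stand once Article 1 is removed. Article 4 mentions Article 2 but its own obligation stands independently of Article 2, so Article 4 is not affected. Article 5 declares Article 1 and Article 3 mutually dependent; since one of them has fallen, all of them are of no effect. The remainder continues in force under Article 5. That leaves Article 4 and Article 5 in effect. Article 4 is among the surviving provisions, so the answer is yes.

Yes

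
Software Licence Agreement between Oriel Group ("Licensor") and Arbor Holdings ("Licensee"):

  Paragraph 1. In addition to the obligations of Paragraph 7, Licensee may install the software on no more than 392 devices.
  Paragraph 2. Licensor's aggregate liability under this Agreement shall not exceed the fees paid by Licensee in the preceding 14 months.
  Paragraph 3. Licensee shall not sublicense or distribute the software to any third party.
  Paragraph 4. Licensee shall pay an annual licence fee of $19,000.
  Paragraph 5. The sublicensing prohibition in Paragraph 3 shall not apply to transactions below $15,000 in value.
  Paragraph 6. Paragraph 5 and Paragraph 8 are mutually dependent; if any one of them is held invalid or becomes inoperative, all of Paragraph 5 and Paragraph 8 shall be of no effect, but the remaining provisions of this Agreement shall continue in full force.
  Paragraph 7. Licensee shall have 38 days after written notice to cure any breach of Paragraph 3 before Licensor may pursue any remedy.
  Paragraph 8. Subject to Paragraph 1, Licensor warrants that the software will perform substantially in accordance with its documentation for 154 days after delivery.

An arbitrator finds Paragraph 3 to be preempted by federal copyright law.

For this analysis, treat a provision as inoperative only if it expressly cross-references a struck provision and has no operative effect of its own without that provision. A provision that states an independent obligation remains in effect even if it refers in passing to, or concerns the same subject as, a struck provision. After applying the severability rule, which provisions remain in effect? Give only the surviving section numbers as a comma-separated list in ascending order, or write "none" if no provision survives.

Paragraph 3 is struck. Paragraph 5 does nothing except set the carve-out from the sublicensing prohibition by reference to Paragraph 3; with Paragraph 3 gone it has no independent effect and is inoperative. Paragraph 7 operates only by reference to Paragraph 3, so it falls with Paragraph 3. Although Paragraph 1 refers to Paragraph 7, its operative terms do not depend on Paragraph 7, so it remains in effect. Paragraph 6 declares Paragraph 5 and Paragraph 8 mutually dependent; since one of them has fallen, all of them are of no effect. That brings down Paragraph 8 as well. The remainder continues in force under Paragraph 6. The provisions still in force are Paragraph 1, Paragraph 2, Paragraph 4, and Paragraph 6.

1, 2, 4, 6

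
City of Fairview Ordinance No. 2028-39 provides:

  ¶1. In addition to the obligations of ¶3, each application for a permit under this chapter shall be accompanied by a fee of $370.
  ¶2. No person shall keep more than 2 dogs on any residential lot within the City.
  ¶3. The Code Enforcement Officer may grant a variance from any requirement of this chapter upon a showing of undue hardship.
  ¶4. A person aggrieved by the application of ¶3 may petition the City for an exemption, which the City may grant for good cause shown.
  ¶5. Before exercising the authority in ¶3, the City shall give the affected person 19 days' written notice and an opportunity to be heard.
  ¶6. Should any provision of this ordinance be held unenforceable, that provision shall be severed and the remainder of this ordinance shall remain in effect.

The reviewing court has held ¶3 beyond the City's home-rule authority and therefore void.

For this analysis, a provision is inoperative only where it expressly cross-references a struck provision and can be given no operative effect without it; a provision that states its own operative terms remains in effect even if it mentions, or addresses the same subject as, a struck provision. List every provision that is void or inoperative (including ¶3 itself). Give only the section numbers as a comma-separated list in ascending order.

3, 4, 5

¶3 is struck. ¶4 operates only by reference to ¶3, so it falls with ¶3. ¶5 operates only by reference to ¶3, so it falls with ¶3. Although ¶1 refers to ¶3, its operative terms do not depend on ¶3, so it remains in effect. ¶6 is a severability clause and preserves every provision that can still be given independent effect. The provisions still in force are ¶1, ¶2, and ¶6.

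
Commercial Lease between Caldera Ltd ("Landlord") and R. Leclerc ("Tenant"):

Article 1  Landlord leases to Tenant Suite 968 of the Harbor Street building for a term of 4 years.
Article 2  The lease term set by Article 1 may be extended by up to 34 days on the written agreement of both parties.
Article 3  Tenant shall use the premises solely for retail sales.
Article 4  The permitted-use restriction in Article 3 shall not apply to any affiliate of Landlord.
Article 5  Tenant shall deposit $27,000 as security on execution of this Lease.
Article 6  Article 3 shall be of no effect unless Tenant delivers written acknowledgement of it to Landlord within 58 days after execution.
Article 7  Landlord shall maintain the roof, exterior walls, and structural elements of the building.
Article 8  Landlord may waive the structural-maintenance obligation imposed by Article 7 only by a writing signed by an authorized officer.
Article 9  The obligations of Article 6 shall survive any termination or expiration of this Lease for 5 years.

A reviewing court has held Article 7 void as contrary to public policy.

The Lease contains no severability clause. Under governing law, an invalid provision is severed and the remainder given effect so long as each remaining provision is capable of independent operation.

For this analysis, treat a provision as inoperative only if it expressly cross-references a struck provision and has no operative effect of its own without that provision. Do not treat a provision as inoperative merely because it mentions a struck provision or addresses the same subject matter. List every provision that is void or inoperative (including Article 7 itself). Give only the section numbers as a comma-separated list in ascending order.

Article 7 is struck. The only function of Article 8 is the waiver condition for Article 7, so it cannot stand once Article 7 is removed. Under the stated default rule, only provisions that cannot operate independently fall away; the rest are enforced. Article 1, Article 2, Article 3, Article 4, Article 5, Article 6, and Article 9 remain in effect.

7, 8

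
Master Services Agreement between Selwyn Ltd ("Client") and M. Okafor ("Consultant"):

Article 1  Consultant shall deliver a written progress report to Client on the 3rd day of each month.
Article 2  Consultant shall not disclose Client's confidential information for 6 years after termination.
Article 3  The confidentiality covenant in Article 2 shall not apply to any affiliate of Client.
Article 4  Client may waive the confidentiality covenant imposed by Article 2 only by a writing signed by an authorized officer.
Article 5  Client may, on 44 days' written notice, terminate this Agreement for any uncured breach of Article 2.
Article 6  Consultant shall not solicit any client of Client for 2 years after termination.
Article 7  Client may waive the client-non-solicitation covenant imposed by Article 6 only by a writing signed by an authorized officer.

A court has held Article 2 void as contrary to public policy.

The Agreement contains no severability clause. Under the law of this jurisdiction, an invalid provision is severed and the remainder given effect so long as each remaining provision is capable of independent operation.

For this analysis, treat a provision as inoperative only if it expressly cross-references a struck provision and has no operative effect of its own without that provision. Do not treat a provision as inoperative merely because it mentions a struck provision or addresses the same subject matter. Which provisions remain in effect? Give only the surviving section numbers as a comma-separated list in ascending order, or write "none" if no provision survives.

Article 2 is struck. Article 3 has no operative effect of its own apart from Article 2 and is therefore inoperative. Article 4 operates only by reference to Article 2, so it falls with Article 2. Article 5 merely fixes the termination right for breach of Article 2; with Article 2 gone it has nothing to operate on and falls away. Under the stated default rule, only provisions that cannot operate independently fall away; the rest are enforced. Article 1, Article 6, and Article 7 remain in effect.

1, 6, 7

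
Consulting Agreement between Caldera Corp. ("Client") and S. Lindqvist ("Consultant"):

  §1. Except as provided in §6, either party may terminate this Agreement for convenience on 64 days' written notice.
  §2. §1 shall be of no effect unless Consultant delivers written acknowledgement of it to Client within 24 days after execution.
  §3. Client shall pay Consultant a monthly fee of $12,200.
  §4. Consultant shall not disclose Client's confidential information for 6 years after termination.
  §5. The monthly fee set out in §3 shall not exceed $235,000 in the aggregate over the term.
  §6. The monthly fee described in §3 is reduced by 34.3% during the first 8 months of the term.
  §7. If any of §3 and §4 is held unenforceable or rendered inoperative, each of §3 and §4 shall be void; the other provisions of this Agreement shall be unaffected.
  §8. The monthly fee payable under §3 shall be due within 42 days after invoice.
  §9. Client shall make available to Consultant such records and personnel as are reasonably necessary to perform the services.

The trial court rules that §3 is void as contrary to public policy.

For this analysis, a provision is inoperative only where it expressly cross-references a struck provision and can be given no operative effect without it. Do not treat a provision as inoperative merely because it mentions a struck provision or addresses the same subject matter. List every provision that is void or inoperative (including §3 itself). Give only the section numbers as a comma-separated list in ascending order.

3, 4, 5, 6, 8

§3 is struck. §5 does nothing except set the aggregate cap on the monthly fee by reference to §3; with §3 gone it has no independent effect and is inoperative. §6 does nothing except set the introductory reduction to the monthly fee by reference to §3; with §3 gone it has no independent effect and is inoperative. §8 has no operative effect of its own apart from §3 and is therefore inoperative. §1 mentions §6 but its own obligation stands independently of §6, so §1 is not affected. §7 declares §3 and §4 mutually dependent; since one of them has fallen, all of them are of no effect. That brings down §4 as well. The remainder continues in force under §7. The provisions still in force are §1, §2, §7, and §9.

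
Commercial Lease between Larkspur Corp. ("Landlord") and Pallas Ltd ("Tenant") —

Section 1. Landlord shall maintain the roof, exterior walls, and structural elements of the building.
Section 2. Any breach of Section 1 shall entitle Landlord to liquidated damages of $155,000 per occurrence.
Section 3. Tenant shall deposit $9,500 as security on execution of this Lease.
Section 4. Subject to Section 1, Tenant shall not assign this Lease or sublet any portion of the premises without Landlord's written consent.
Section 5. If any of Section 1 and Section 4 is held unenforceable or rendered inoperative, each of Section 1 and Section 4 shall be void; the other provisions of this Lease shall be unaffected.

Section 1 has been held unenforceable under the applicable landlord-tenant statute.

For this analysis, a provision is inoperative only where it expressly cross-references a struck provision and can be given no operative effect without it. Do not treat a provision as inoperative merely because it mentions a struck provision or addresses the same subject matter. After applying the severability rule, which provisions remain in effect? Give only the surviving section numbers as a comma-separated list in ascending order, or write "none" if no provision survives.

Section 1 is struck. Section 2 has no operative effect of its own apart from Section 1 and is therefore inoperative. Section 5 declares Section 1 and Section 4 mutually dependent; since one of them has fallen, all of them are of no effect. That brings down Section 4 as well. The remainder continues in force under Section 5. That leaves Section 3 and Section 5 in effect.

3, 5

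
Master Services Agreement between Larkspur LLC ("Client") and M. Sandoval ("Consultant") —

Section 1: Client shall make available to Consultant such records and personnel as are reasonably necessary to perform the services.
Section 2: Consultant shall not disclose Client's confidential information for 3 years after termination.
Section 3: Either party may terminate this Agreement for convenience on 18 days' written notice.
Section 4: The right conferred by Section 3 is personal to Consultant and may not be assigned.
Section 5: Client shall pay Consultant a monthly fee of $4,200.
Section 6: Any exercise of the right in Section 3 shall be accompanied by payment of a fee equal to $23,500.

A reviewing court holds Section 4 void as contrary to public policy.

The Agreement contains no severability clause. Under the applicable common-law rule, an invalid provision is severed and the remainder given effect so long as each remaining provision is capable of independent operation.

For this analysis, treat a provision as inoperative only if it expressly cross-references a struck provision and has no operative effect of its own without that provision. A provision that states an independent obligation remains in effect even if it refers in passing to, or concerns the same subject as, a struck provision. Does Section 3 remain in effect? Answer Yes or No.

Section 4 is struck. No other provision's operative terms depend on Section 4. Under the stated default rule, only provisions that cannot operate independently fall away; the rest are enforced. Section 1, Section 2, Section 3, Section 5, and Section 6 remain in effect. Section 3 is among the surviving provisions, so the answer is yes.

Yes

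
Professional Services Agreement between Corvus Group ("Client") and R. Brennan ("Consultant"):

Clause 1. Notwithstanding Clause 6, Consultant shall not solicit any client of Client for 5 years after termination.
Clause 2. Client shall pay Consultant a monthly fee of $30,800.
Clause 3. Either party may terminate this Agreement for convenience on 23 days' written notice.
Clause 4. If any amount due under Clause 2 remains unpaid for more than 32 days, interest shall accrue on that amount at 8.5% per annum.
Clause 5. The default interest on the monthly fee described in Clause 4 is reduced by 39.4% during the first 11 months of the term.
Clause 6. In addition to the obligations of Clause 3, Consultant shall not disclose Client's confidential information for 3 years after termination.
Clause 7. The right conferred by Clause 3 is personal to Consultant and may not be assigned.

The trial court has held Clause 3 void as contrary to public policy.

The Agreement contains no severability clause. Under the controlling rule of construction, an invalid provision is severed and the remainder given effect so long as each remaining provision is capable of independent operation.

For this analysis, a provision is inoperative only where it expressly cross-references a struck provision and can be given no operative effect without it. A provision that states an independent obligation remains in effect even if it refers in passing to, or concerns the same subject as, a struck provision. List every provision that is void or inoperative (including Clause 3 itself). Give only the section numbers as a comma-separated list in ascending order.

3, 7

Clause 3 is struck. Clause 7 operates only by reference to Clause 3, so it falls with Clause 3. Although Clause 6 refers to Clause 3, its operative terms do not depend on Clause 3, so it remains in effect. Under the stated default rule, only provisions that cannot operate independently fall away; the rest are enforced. Clause 1, Clause 2, Clause 4, Clause 5, and Clause 6 remain in effect.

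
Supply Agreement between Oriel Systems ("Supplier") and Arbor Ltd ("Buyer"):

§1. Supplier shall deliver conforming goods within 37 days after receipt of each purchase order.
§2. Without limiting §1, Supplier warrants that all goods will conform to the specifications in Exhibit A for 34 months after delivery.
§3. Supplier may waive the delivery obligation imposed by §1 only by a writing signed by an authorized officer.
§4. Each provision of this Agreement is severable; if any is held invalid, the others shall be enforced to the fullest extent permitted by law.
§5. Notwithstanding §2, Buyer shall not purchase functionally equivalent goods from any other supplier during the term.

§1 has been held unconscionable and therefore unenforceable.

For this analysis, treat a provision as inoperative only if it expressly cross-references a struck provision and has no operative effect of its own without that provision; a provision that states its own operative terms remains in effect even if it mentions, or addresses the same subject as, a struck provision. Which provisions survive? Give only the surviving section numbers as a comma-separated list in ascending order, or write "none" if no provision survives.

2, 4, 5

§1 is struck. §3 has no operative effect of its own apart from §1 and is therefore inoperative. Although §2 refers to §1, its operative terms do not depend on §1, so it remains in effect. Under the severability clause in §4, the remaining provisions continue in force. That leaves §2, §4, and §5 in effect.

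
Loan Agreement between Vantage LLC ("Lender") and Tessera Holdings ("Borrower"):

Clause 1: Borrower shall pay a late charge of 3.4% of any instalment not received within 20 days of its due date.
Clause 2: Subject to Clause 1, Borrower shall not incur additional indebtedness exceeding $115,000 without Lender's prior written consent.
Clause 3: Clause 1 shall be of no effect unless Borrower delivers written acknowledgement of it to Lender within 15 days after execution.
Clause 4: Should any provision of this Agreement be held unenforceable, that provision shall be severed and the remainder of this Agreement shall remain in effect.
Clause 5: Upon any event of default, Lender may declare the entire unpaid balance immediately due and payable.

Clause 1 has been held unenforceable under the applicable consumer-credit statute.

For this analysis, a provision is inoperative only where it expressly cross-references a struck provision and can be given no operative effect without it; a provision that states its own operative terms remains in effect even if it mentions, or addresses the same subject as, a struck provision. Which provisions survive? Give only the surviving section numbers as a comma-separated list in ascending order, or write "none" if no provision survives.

Clause 1 is struck. Clause 3 merely fixes the acknowledgement condition for Clause 1; with Clause 1 gone it has nothing to operate on and falls away. Clause 2 mentions Clause 1 but its own obligation stands independently of Clause 1, so Clause 2 is not affected. Clause 4 is a severability clause and preserves every provision that can still be given independent effect. The provisions still in force are Clause 2, Clause 4, and Clause 5.

2, 4, 5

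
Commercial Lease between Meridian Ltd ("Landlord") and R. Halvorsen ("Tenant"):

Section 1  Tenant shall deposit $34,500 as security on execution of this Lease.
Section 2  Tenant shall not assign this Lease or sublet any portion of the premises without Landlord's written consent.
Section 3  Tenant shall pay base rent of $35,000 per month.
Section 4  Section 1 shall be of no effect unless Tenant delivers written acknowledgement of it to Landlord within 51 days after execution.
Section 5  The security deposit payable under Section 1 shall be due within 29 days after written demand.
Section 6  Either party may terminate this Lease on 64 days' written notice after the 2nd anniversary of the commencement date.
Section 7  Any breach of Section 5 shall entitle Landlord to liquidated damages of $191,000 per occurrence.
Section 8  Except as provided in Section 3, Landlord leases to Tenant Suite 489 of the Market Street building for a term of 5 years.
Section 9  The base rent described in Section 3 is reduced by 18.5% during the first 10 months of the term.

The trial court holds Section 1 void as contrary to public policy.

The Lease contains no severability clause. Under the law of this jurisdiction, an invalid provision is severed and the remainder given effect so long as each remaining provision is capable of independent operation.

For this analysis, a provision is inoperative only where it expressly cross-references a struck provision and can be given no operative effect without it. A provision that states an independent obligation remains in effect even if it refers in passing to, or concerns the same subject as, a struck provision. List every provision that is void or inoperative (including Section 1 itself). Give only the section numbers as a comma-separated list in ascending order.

Section 1 is struck. Section 4 merely fixes the acknowledgement condition for Section 1; with Section 1 gone it has nothing to operate on and falls away. The whole of Section 5 is the payment deadline for the security deposit, defined by reference to Section 1, so Section 5 cannot stand once Section 1 is removed. The whole of Section 7 is the liquidated-damages amount, defined by reference to Section 5, so Section 7 cannot stand once Section 5 is removed. With no severability clause, the stated default rule severs what cannot stand and enforces each remaining provision that can operate on its own. That leaves Section 2, Section 3, Section 6, Section 8, and Section 9 in effect.

1, 4, 5, 7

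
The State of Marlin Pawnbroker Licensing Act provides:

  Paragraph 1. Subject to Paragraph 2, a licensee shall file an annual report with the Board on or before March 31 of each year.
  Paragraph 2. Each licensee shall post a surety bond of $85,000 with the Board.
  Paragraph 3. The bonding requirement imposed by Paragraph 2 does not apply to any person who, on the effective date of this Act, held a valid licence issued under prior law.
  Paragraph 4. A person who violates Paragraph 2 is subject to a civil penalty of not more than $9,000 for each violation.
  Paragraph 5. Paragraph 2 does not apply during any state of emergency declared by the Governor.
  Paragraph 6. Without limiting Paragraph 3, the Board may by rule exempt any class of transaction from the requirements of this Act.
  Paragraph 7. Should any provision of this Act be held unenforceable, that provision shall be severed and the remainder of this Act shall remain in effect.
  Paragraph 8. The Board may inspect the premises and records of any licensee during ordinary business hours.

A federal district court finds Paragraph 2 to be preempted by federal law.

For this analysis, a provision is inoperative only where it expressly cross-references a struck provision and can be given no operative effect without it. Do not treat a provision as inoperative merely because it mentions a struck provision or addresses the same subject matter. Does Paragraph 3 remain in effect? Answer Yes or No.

Paragraph 2 is struck. Paragraph 3 has no operative effect of its own apart from Paragraph 2 and is therefore inoperative. Paragraph 4 has no operative effect of its own apart from Paragraph 2 and is therefore inoperative. The only function of Paragraph 5 is the emergency suspension of Paragraph 2, so it cannot stand once Paragraph 2 is removed. Paragraph 6 mentions Paragraph 3 but its own obligation stands independently of Paragraph 3, so Paragraph 6 is not affected. Paragraph 1 mentions Paragraph 2 but its own obligation stands independently of Paragraph 2, so Paragraph 1 is not affected. Paragraph 7 is a severability clause and preserves every provision that can still be given independent effect. Paragraph 1, Paragraph 6, Paragraph 7, and Paragraph 8 remain in effect. Paragraph 3 is among the inoperative provisions, so the answer is no.

No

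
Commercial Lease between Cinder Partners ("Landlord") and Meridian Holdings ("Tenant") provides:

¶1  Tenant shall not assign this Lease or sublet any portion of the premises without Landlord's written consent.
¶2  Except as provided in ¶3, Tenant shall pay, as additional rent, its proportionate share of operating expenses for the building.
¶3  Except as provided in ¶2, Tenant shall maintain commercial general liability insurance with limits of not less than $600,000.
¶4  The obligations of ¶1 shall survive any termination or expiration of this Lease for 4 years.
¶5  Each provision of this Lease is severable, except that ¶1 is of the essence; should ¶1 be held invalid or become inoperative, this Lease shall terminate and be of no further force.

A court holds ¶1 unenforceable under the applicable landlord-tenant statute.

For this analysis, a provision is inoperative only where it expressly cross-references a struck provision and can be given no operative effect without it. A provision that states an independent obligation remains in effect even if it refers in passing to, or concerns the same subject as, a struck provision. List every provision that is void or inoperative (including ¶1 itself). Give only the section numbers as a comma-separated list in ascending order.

1, 2, 3, 4, 5

¶1 is struck. ¶4 operates only by reference to ¶1, so it falls with ¶1. ¶5 makes ¶1 an essential term, and ¶1 is the provision held invalid; under ¶5, the entire Lease is therefore void. No provision of the Lease survives.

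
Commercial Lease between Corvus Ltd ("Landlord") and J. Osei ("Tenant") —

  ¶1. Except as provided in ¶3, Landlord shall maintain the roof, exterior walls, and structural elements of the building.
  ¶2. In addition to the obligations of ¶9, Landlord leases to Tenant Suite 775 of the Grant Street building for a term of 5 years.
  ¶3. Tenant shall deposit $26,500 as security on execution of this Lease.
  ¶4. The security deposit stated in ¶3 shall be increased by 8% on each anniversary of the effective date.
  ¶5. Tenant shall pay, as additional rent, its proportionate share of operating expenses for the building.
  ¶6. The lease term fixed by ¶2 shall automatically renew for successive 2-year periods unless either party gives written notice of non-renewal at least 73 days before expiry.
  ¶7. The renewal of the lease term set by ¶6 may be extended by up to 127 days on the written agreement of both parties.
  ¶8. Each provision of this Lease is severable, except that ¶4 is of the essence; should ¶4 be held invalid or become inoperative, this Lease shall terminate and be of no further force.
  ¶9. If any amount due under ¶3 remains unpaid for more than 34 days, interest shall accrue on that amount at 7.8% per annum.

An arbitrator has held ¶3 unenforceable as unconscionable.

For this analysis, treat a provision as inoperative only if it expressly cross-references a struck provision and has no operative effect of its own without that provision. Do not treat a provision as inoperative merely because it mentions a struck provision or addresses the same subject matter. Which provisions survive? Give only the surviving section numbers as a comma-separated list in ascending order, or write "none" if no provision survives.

¶3 is struck. The whole of ¶4 is the escalation of the security deposit, defined by reference to ¶3, so ¶4 cannot stand once ¶3 is removed. ¶9 does nothing except set the default interest on the security deposit by reference to ¶3; with ¶3 gone it has no independent effect and is inoperative. ¶8 makes ¶4 an essential term, and ¶4 has been rendered inoperative by the cascade; under ¶8, the entire Lease is therefore void. No provision of the Lease survives.

none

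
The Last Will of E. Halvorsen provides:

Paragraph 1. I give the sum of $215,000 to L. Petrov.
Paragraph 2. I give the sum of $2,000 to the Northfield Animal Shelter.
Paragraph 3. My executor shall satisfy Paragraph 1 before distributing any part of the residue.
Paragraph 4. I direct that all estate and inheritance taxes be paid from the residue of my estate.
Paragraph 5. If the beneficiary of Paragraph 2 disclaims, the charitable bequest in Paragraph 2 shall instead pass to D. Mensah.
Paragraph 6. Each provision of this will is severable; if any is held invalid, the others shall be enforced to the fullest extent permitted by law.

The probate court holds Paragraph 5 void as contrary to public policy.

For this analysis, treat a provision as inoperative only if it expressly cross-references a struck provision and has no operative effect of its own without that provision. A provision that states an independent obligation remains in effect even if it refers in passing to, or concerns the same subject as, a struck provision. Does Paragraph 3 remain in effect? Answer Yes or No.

Paragraph 5 is struck. No other provision's operative terms depend on Paragraph 5. Under the severability clause in Paragraph 6, the remaining provisions continue in force. The provisions still in force are Paragraph 1, Paragraph 2, Paragraph 3, Paragraph 4, and Paragraph 6. Paragraph 3 is among the surviving provisions, so the answer is yes.

Yes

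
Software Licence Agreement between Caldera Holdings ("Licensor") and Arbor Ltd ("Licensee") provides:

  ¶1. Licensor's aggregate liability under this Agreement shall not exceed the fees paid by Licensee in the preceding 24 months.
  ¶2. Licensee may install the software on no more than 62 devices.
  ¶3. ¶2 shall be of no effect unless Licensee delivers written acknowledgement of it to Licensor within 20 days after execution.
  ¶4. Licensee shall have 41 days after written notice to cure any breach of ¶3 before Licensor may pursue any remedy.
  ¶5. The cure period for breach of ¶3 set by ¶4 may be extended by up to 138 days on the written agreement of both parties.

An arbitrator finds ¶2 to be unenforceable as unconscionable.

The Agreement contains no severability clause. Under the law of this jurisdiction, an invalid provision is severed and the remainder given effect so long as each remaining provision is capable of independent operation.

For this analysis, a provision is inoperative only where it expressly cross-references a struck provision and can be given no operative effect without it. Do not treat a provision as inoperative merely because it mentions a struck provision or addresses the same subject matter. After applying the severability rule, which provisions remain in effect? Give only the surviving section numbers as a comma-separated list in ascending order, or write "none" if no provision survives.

¶2 is struck. ¶3 operates only by reference to ¶2, so it falls with ¶2. ¶4 has no operative effect of its own apart from ¶3 and is therefore inoperative. ¶5 operates only by reference to ¶4, so it falls with ¶4. Under the stated default rule, only provisions that cannot operate independently fall away; the rest are enforced. Only ¶1 remains in effect.

1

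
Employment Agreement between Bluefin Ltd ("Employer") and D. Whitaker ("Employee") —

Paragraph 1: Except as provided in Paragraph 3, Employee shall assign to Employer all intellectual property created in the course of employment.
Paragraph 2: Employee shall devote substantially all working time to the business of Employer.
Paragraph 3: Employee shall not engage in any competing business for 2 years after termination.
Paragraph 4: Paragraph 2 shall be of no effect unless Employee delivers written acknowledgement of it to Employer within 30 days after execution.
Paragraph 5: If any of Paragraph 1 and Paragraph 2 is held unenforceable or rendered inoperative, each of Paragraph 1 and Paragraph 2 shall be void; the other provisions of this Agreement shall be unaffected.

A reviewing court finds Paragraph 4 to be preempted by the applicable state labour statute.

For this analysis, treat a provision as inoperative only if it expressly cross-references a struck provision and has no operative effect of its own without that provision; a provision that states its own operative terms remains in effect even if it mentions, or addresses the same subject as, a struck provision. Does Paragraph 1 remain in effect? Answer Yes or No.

Paragraph 4 is struck. Nothing else in the Agreement is defined by reference to Paragraph 4. Paragraph 5 ties Paragraph 1 and Paragraph 2 together, but none of those is affected here; the remaining provisions continue in force under Paragraph 5. Paragraph 1, Paragraph 2, Paragraph 3, and Paragraph 5 remain in effect. Paragraph 1 is among the surviving provisions, so the answer is yes.

Yes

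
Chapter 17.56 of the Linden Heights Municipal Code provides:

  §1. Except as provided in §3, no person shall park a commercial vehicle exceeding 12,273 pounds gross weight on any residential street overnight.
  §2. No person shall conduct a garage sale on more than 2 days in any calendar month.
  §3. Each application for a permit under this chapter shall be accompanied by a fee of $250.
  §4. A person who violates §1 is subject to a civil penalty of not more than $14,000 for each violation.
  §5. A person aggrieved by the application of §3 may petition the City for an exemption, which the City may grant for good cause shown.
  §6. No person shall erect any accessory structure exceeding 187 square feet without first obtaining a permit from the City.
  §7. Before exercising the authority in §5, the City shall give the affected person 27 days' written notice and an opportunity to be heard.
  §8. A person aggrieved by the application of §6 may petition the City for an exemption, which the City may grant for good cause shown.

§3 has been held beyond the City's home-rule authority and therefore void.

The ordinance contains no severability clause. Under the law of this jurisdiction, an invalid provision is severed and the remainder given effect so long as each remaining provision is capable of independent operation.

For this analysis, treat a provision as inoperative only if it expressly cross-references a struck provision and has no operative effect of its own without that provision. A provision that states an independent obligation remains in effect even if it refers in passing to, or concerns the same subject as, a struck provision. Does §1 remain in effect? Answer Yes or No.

Yes

§3 is struck. The only function of §5 is the exemption procedure for §3, so it cannot stand once §3 is removed. §7 has no operative effect of its own apart from §5 and is therefore inoperative. Although §1 refers to §3, its operative terms do not depend on §3, so it remains in effect. Under the stated default rule, only provisions that cannot operate independently fall away; the rest are enforced. The provisions still in force are §1, §2, §4, §6, and §8. §1 is among the surviving provisions, so the answer is yes.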